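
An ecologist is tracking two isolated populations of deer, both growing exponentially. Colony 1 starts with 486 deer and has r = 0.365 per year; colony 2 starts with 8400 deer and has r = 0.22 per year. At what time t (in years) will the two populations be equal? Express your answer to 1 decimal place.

19.7 years

Set 486·e^(0.365t) = 8400·e^(0.22t).
e^((0.365 − 0.22)t) = 8400/486 → e^(0.145·t) = 17.284.
0.145·t = ln(17.284) = 2.8498, so t = 2.8498/0.145 = 19.654.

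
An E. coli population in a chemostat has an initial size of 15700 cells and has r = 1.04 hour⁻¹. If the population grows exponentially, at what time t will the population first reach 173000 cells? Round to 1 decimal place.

Set N₀·e^(rt) = 173000: e^(1.04·t) = 173000/15700 = 11.019.
1.04·t = ln(11.019) = 2.3996, so t = 2.3996/1.04 = 2.3073.

2.3 hours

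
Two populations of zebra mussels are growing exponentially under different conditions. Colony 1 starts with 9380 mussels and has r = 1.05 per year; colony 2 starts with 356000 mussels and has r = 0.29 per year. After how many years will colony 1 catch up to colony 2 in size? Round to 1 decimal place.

4.8 years

Set 9380·e^(1.05t) = 356000·e^(0.29t).
e^((1.05 − 0.29)t) = 356000/9380 → e^(0.76·t) = 37.953.
0.76·t = ln(37.953) = 3.6364, so t = 3.6364/0.76 = 4.7847.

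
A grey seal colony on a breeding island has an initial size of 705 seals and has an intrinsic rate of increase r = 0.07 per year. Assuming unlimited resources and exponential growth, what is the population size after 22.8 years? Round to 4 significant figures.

3478 seals

N(t) = N₀·e^(rt) = 705 × e^(0.07×22.8) = 705 × e^1.596.
e^1.596 ≈ 4.9333, so N ≈ 705 × 4.9333 = 3477.95.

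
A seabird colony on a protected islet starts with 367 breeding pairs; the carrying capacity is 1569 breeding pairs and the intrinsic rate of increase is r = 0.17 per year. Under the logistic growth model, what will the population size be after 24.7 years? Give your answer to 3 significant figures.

A = (K − N₀)/N₀ = (1569 − 367)/367 = 3.2752.
N(t) = K/(1 + A·e^(−rt)) = 1569/(1 + 3.2752×e^(−0.17×24.7)).
e^(−4.199) = 0.015011; denominator = 1 + 3.2752×0.015011 = 1.0492.
N = 1569/1.0492 = 1495.48.

1500 breeding pairs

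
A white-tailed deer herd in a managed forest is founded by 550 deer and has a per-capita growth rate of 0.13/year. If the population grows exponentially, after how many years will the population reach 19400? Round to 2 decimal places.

Set N₀·e^(rt) = 19400: e^(0.13·t) = 19400/550 = 35.273.
0.13·t = ln(35.273) = 3.5631, so t = 3.5631/0.13 = 27.409.

27.41 years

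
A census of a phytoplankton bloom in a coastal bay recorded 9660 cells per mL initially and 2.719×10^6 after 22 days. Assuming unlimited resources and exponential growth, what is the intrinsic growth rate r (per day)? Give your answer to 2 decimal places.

0.26 per day

From N(t) = N₀·e^(rt): e^(r·22) = 2.719×10^6/9660 = 281.47.
r·22 = ln(281.47) = 5.64, so r = 5.64/22 = 0.25636.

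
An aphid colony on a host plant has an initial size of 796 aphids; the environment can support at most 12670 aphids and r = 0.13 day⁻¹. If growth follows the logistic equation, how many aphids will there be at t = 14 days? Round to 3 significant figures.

3710 aphids

A = (K − N₀)/N₀ = (12670 − 796)/796 = 14.917.
N(t) = K/(1 + A·e^(−rt)) = 12670/(1 + 14.917×e^(−0.13×14)).
e^(−1.82) = 0.16203; denominator = 1 + 14.917×0.16203 = 3.417.
N = 12670/3.417 = 3707.98.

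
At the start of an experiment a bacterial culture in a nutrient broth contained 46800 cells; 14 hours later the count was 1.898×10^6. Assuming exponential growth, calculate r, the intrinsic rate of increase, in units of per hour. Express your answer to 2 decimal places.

0.26 per hour

From N(t) = N₀·e^(rt): e^(r·14) = 1.898×10^6/46800 = 40.556.
r·14 = ln(40.556) = 3.7027, so r = 3.7027/14 = 0.26448.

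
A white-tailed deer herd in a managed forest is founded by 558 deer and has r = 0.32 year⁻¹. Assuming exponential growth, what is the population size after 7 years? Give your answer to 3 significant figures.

5240 deer

N(t) = N₀·e^(rt) = 558 × e^(0.32×7) = 558 × e^2.24.
e^2.24 ≈ 9.3933, so N ≈ 558 × 9.3933 = 5241.48.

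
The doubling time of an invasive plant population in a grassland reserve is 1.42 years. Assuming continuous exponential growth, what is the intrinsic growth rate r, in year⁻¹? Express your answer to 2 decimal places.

r = ln(2)/t_d = 0.6931/1.42 = 0.48813.

0.49 per year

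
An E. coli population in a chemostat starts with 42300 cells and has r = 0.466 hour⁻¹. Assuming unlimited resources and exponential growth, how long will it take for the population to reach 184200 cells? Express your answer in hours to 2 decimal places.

3.16 hours

Set N₀·e^(rt) = 184200: e^(0.466·t) = 184200/42300 = 4.3546.
0.466·t = ln(4.3546) = 1.4712, so t = 1.4712/0.466 = 3.1572.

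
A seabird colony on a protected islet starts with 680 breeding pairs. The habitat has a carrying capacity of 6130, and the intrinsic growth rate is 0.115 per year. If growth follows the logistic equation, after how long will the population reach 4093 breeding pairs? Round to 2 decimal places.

A = (K − N₀)/N₀ = (6130 − 680)/680 = 8.0147.
Solve 6130/(1 + 8.0147·e^(−0.115t)) = 4093: 1 + 8.0147·e^(−0.115t) = 1.4977, so e^(−0.115t) = 0.0620957.
−0.115·t = ln(0.0620957) = -2.7791, so t = 2.7791/0.115 = 24.166.

24.17 years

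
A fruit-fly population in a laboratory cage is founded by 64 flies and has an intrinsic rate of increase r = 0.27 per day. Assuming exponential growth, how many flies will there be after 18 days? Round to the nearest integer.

N(t) = N₀·e^(rt) = 64 × e^(0.27×18) = 64 × e^4.86.
e^4.86 ≈ 129.02, so N ≈ 64 × 129.02 = 8257.55.

8258 flies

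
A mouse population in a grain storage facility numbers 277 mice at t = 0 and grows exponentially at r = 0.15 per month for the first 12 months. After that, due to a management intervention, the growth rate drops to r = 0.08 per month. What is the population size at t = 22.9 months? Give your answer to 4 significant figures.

4008 mice

Phase 1: N(12) = 277·e^(0.15×12) = 277·e^1.8 = 1675.75.
Phase 2 runs for 22.9 − 12 = 10.9 months at r = 0.08.
N(22.9) = 1675.75·e^(0.08×10.9) = 1675.75·e^0.872 = 4007.88.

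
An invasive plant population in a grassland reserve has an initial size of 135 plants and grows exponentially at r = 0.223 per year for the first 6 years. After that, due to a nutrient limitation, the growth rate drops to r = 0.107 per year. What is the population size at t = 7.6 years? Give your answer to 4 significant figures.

610.6 plants

Phase 1: N(6) = 135·e^(0.223×6) = 135·e^1.338 = 514.541.
Phase 2 runs for 7.6 − 6 = 1.6 years at r = 0.107.
N(7.6) = 514.541·e^(0.107×1.6) = 514.541·e^0.1712 = 610.62.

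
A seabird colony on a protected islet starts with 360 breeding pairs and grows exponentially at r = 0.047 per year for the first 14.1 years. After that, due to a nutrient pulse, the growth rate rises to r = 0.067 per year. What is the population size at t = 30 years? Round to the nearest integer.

Phase 1: N(14.1) = 360·e^(0.047×14.1) = 360·e^0.6627 = 698.408.
Phase 2 runs for 30 − 14.1 = 15.9 years at r = 0.067.
N(30) = 698.408·e^(0.067×15.9) = 698.408·e^1.065 = 2026.58.

2027 breeding pairs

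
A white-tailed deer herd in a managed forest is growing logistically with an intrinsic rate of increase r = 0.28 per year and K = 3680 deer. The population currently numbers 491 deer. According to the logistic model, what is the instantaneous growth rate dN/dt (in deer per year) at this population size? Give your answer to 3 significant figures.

dN/dt = rN(1 − N/K) = 0.28 × 491 × (1 − 491/3680).
1 − 491/3680 = 0.86658; dN/dt = 0.28 × 491 × 0.86658 = 119.14.

119 deer per year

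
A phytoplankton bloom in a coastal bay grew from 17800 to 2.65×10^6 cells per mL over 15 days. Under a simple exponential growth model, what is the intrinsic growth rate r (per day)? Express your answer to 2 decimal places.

0.33 per day

From N(t) = N₀·e^(rt): e^(r·15) = 2.65×10^6/17800 = 148.88.
r·15 = ln(148.88) = 5.0031, so r = 5.0031/15 = 0.33354.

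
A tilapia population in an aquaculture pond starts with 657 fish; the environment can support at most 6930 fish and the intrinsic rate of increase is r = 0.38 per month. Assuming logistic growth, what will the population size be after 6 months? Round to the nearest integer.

A = (K − N₀)/N₀ = (6930 − 657)/657 = 9.5479.
N(t) = K/(1 + A·e^(−rt)) = 6930/(1 + 9.5479×e^(−0.38×6)).
e^(−2.28) = 0.10228; denominator = 1 + 9.5479×0.10228 = 1.9766.
N = 6930/1.9766 = 3506.01.

3506 fish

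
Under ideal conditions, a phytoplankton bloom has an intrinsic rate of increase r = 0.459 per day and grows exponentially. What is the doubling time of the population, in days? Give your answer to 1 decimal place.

1.5 days

Doubling time t_d = ln(2)/r = 0.6931/0.459 = 1.5101.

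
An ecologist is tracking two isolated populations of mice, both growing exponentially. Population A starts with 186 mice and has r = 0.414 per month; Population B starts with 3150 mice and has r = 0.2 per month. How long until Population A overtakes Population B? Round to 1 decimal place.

13.2 months

Set 186·e^(0.414t) = 3150·e^(0.2t).
e^((0.414 − 0.2)t) = 3150/186 → e^(0.214·t) = 16.935.
0.214·t = ln(16.935) = 2.8294, so t = 2.8294/0.214 = 13.222.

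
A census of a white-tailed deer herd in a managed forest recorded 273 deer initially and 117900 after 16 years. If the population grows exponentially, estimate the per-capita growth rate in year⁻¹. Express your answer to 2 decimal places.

From N(t) = N₀·e^(rt): e^(r·16) = 117900/273 = 431.87.
r·16 = ln(431.87) = 6.0681, so r = 6.0681/16 = 0.37926.

0.38 per year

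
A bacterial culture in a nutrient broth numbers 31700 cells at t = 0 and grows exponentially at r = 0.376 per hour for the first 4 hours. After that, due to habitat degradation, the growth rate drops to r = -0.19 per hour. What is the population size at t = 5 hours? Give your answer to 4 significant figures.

Phase 1: N(4) = 31700·e^(0.376×4) = 31700·e^1.504 = 142639.
Phase 2 runs for 5 − 4 = 1 hours at r = -0.19.
N(5) = 142639·e^(-0.19×1) = 142639·e^-0.19 = 117957.

118000 cells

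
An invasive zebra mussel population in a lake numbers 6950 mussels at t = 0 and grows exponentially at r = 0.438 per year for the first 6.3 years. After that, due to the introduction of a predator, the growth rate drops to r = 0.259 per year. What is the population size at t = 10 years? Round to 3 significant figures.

286000 mussels

Phase 1: N(6.3) = 6950·e^(0.438×6.3) = 6950·e^2.759 = 109743.
Phase 2 runs for 10 − 6.3 = 3.7 years at r = 0.259.
N(10) = 109743·e^(0.259×3.7) = 109743·e^0.9583 = 286129.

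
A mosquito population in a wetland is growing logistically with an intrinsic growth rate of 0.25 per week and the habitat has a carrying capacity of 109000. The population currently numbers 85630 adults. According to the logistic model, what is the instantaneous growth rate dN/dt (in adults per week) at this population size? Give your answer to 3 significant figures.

4590 adults per week

dN/dt = rN(1 − N/K) = 0.25 × 85630 × (1 − 85630/109000).
1 − 85630/109000 = 0.2144; dN/dt = 0.25 × 85630 × 0.2144 = 4589.8.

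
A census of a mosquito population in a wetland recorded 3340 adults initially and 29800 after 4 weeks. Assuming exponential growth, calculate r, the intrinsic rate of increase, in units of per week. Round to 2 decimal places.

0.55 per week

From N(t) = N₀·e^(rt): e^(r·4) = 29800/3340 = 8.9222.
r·4 = ln(8.9222) = 2.1885, so r = 2.1885/4 = 0.54713.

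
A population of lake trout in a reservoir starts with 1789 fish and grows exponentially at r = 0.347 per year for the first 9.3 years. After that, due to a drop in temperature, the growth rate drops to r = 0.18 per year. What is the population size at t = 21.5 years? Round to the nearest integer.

405352 fish

Phase 1: N(9.3) = 1789·e^(0.347×9.3) = 1789·e^3.227 = 45094.3.
Phase 2 runs for 21.5 − 9.3 = 12.2 years at r = 0.18.
N(21.5) = 45094.3·e^(0.18×12.2) = 45094.3·e^2.196 = 405352.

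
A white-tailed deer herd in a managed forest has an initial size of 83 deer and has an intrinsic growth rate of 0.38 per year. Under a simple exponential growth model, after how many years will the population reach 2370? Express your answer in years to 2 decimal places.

8.82 years

Set N₀·e^(rt) = 2370: e^(0.38·t) = 2370/83 = 28.554.
0.38·t = ln(28.554) = 3.3518, so t = 3.3518/0.38 = 8.8205.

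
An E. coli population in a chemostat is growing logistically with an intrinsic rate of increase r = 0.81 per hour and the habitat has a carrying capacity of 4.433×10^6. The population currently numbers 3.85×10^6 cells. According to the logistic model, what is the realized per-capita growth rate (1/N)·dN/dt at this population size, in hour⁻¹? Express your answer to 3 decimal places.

0.107 per hour

(1/N)·dN/dt = r(1 − N/K) = 0.81 × (1 − 3.85×10^6/4.433×10^6).
= 0.81 × 0.13151 = 0.10653.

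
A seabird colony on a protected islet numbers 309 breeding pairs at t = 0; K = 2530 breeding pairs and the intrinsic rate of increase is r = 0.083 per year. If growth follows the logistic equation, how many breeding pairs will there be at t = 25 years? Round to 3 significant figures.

A = (K − N₀)/N₀ = (2530 − 309)/309 = 7.1877.
N(t) = K/(1 + A·e^(−rt)) = 2530/(1 + 7.1877×e^(−0.083×25)).
e^(−2.075) = 0.12556; denominator = 1 + 7.1877×0.12556 = 1.9025.
N = 2530/1.9025 = 1329.86.

1330 breeding pairs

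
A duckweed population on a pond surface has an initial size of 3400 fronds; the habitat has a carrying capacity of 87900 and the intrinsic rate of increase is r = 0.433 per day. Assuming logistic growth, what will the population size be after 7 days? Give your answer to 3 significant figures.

40000 fronds

A = (K − N₀)/N₀ = (87900 − 3400)/3400 = 24.853.
N(t) = K/(1 + A·e^(−rt)) = 87900/(1 + 24.853×e^(−0.433×7)).
e^(−3.031) = 0.048267; denominator = 1 + 24.853×0.048267 = 2.1996.
N = 87900/2.1996 = 39962.1.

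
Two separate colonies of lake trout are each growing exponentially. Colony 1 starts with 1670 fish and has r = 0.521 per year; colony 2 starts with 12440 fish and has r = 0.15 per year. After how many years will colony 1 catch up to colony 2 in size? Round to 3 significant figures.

Set 1670·e^(0.521t) = 12440·e^(0.15t).
e^((0.521 − 0.15)t) = 12440/1670 → e^(0.371·t) = 7.4491.
0.371·t = ln(7.4491) = 2.0081, so t = 2.0081/0.371 = 5.4127.

5.41 years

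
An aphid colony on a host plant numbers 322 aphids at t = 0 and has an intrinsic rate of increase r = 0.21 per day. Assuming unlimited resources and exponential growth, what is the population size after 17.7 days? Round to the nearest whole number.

13247 aphids

N(t) = N₀·e^(rt) = 322 × e^(0.21×17.7) = 322 × e^3.717.
e^3.717 ≈ 41.141, so N ≈ 322 × 41.141 = 13247.3.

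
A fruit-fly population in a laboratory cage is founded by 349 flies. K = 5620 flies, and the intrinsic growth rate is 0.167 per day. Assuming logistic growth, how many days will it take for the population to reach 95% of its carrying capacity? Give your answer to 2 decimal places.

A = (K − N₀)/N₀ = (5620 − 349)/349 = 15.103.
Solve 5620/(1 + 15.103·e^(−0.167t)) = 5339: 1 + 15.103·e^(−0.167t) = 1.0526, so e^(−0.167t) = 0.00348481.
−0.167·t = ln(0.00348481) = -5.6593, so t = 5.6593/0.167 = 33.888.

33.89 days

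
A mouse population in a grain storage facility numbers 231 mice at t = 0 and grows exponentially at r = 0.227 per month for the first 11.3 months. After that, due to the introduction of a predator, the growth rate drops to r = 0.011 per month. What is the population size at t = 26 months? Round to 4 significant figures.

3531 mice

Phase 1: N(11.3) = 231·e^(0.227×11.3) = 231·e^2.565 = 3003.45.
Phase 2 runs for 26 − 11.3 = 14.7 months at r = 0.011.
N(26) = 3003.45·e^(0.011×14.7) = 3003.45·e^0.1617 = 3530.58.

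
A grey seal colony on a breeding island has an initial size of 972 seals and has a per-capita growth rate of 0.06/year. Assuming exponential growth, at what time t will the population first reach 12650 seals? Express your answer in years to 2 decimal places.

42.77 years

Set N₀·e^(rt) = 12650: e^(0.06·t) = 12650/972 = 13.014.
0.06·t = ln(13.014) = 2.5661, so t = 2.5661/0.06 = 42.768.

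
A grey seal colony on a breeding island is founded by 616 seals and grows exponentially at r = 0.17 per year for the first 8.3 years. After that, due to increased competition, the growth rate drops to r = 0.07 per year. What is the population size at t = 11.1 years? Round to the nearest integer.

3073 seals

Phase 1: N(8.3) = 616·e^(0.17×8.3) = 616·e^1.411 = 2525.63.
Phase 2 runs for 11.1 − 8.3 = 2.8 years at r = 0.07.
N(11.1) = 2525.63·e^(0.07×2.8) = 2525.63·e^0.196 = 3072.5.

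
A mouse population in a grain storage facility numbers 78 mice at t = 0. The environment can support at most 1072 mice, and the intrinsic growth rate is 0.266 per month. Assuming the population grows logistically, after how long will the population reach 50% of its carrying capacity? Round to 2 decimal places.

9.57 months

A = (K − N₀)/N₀ = (1072 − 78)/78 = 12.744.
Solve 1072/(1 + 12.744·e^(−0.266t)) = 536: 1 + 12.744·e^(−0.266t) = 2, so e^(−0.266t) = 0.0784708.
−0.266·t = ln(0.0784708) = -2.545, so t = 2.545/0.266 = 9.5678.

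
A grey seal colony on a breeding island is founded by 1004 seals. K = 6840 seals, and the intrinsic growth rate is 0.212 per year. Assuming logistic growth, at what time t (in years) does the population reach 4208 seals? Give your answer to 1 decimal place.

A = (K − N₀)/N₀ = (6840 − 1004)/1004 = 5.8127.
Solve 6840/(1 + 5.8127·e^(−0.212t)) = 4208: 1 + 5.8127·e^(−0.212t) = 1.6255, so e^(−0.212t) = 0.107604.
−0.212·t = ln(0.107604) = -2.2293, so t = 2.2293/0.212 = 10.516.

10.5 years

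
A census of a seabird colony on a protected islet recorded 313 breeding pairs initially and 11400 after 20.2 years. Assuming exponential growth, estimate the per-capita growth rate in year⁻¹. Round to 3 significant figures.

0.178 per year

From N(t) = N₀·e^(rt): e^(r·20.2) = 11400/313 = 36.422.
r·20.2 = ln(36.422) = 3.5952, so r = 3.5952/20.2 = 0.17798.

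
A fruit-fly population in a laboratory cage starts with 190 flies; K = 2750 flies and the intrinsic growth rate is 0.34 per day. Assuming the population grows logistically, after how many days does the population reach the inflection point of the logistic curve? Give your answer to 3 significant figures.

Logistic growth is fastest at N = K/2 = 1375.
A = (K − N₀)/N₀ = 13.474. Set K/(1 + A·e^(−rt)) = K/2 → A·e^(−rt) = 1.
e^(−0.34t) = 1/13.474 = 0.0742188, so t = ln(13.474)/0.34 = 2.6007/0.34 = 7.6492.

7.65 days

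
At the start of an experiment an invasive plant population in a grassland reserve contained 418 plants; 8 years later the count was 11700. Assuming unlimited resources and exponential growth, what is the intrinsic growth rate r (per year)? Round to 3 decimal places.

0.416 per year

From N(t) = N₀·e^(rt): e^(r·8) = 11700/418 = 27.99.
r·8 = ln(27.99) = 3.3319, so r = 3.3319/8 = 0.41648.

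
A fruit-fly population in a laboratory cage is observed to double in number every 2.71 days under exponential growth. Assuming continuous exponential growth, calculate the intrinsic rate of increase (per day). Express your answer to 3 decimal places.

r = ln(2)/t_d = 0.6931/2.71 = 0.25577.

0.256 per day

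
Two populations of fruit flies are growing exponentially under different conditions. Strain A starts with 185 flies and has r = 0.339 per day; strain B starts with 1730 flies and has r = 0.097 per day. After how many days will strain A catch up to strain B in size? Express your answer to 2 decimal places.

Set 185·e^(0.339t) = 1730·e^(0.097t).
e^((0.339 − 0.097)t) = 1730/185 → e^(0.242·t) = 9.3514.
0.242·t = ln(9.3514) = 2.2355, so t = 2.2355/0.242 = 9.2377.

9.24 days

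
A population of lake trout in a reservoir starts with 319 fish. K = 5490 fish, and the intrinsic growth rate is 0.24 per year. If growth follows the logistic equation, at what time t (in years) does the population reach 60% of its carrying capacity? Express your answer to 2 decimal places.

13.30 years

A = (K − N₀)/N₀ = (5490 − 319)/319 = 16.21.
Solve 5490/(1 + 16.21·e^(−0.24t)) = 3294: 1 + 16.21·e^(−0.24t) = 1.6667, so e^(−0.24t) = 0.0411268.
−0.24·t = ln(0.0411268) = -3.1911, so t = 3.1911/0.24 = 13.296.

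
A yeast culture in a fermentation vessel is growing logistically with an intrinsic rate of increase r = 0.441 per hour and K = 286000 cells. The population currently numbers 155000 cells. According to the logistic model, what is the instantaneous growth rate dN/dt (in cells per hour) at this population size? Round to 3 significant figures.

dN/dt = rN(1 − N/K) = 0.441 × 155000 × (1 − 155000/286000).
1 − 155000/286000 = 0.45804; dN/dt = 0.441 × 155000 × 0.45804 = 31309.

31300 cells per hour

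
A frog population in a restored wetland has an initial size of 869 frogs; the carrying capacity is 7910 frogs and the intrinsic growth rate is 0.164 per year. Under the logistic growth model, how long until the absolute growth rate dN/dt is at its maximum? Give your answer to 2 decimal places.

Logistic growth is fastest at N = K/2 = 3955.
A = (K − N₀)/N₀ = 8.1024. Set K/(1 + A·e^(−rt)) = K/2 → A·e^(−rt) = 1.
e^(−0.164t) = 1/8.1024 = 0.12342, so t = ln(8.1024)/0.164 = 2.0922/0.164 = 12.757.

12.76 years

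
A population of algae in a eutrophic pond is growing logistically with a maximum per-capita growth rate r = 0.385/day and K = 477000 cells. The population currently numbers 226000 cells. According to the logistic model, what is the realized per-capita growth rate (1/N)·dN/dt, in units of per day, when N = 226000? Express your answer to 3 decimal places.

0.203 per day

(1/N)·dN/dt = r(1 − N/K) = 0.385 × (1 − 226000/477000).
= 0.385 × 0.52621 = 0.20259.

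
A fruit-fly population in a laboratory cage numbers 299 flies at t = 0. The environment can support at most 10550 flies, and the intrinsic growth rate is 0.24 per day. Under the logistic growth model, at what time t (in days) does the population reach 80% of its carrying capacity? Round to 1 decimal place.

20.5 days

A = (K − N₀)/N₀ = (10550 − 299)/299 = 34.284.
Solve 10550/(1 + 34.284·e^(−0.24t)) = 8440: 1 + 34.284·e^(−0.24t) = 1.25, so e^(−0.24t) = 0.00729197.
−0.24·t = ln(0.00729197) = -4.921, so t = 4.921/0.24 = 20.504.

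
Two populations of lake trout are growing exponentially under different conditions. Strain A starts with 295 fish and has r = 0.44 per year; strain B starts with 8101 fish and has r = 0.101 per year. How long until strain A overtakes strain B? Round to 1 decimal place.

9.8 years

Set 295·e^(0.44t) = 8101·e^(0.101t).
e^((0.44 − 0.101)t) = 8101/295 → e^(0.339·t) = 27.461.
0.339·t = ln(27.461) = 3.3128, so t = 3.3128/0.339 = 9.7722.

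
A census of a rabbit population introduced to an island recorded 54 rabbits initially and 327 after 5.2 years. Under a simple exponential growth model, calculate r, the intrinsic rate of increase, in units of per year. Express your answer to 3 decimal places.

0.346 per year

From N(t) = N₀·e^(rt): e^(r·5.2) = 327/54 = 6.0556.
r·5.2 = ln(6.0556) = 1.801, so r = 1.801/5.2 = 0.34634.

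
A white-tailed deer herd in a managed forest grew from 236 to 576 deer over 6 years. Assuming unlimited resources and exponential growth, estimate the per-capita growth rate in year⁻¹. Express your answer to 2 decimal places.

0.15 per year

From N(t) = N₀·e^(rt): e^(r·6) = 576/236 = 2.4407.
r·6 = ln(2.4407) = 0.89228, so r = 0.89228/6 = 0.14871.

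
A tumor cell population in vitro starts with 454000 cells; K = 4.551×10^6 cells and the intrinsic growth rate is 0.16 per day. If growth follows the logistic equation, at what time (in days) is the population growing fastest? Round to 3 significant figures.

Logistic growth is fastest at N = K/2 = 2.2755×10^6.
A = (K − N₀)/N₀ = 9.0242. Set K/(1 + A·e^(−rt)) = K/2 → A·e^(−rt) = 1.
e^(−0.16t) = 1/9.0242 = 0.110813, so t = ln(9.0242)/0.16 = 2.1999/0.16 = 13.749.

13.7 days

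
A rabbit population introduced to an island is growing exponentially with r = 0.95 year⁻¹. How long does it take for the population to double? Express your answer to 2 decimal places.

0.73 years

Doubling time t_d = ln(2)/r = 0.6931/0.95 = 0.72963.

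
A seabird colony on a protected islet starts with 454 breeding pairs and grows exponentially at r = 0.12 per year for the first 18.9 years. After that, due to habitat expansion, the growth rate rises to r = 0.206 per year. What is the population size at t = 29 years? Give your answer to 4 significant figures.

35130 breeding pairs

Phase 1: N(18.9) = 454·e^(0.12×18.9) = 454·e^2.268 = 4385.67.
Phase 2 runs for 29 − 18.9 = 10.1 years at r = 0.206.
N(29) = 4385.67·e^(0.206×10.1) = 4385.67·e^2.081 = 35126.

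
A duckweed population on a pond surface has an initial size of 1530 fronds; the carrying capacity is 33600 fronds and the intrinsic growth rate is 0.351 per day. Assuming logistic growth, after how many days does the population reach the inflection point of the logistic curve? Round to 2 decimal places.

Logistic growth is fastest at N = K/2 = 16800.
A = (K − N₀)/N₀ = 20.961. Set K/(1 + A·e^(−rt)) = K/2 → A·e^(−rt) = 1.
e^(−0.351t) = 1/20.961 = 0.0477081, so t = ln(20.961)/0.351 = 3.0427/0.351 = 8.6685.

8.67 days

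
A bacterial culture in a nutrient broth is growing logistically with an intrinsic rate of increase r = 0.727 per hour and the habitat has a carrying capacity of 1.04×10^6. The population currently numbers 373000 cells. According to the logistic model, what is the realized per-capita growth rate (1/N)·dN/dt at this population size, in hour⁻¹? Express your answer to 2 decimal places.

0.47 per hour

(1/N)·dN/dt = r(1 − N/K) = 0.727 × (1 − 373000/1.04×10^6).
= 0.727 × 0.64135 = 0.46626.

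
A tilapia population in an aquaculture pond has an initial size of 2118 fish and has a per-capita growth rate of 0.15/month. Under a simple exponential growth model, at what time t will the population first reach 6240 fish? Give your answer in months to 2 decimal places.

7.20 months

Set N₀·e^(rt) = 6240: e^(0.15·t) = 6240/2118 = 2.9462.
0.15·t = ln(2.9462) = 1.0805, so t = 1.0805/0.15 = 7.2034.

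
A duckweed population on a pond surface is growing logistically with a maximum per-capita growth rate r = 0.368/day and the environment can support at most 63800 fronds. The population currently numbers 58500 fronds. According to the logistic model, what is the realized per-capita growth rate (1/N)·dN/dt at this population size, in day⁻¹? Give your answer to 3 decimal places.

0.031 per day

(1/N)·dN/dt = r(1 − N/K) = 0.368 × (1 − 58500/63800).
= 0.368 × 0.083072 = 0.030571.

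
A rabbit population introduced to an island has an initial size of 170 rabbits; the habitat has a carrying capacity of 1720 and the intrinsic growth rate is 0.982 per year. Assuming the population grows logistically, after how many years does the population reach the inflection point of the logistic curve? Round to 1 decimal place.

Logistic growth is fastest at N = K/2 = 860.
A = (K − N₀)/N₀ = 9.1176. Set K/(1 + A·e^(−rt)) = K/2 → A·e^(−rt) = 1.
e^(−0.982t) = 1/9.1176 = 0.109677, so t = ln(9.1176)/0.982 = 2.2102/0.982 = 2.2507.

2.3 years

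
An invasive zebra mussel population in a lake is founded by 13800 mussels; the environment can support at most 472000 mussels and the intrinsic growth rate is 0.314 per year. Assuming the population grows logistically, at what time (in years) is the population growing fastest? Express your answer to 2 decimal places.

11.15 years

Logistic growth is fastest at N = K/2 = 236000.
A = (K − N₀)/N₀ = 33.203. Set K/(1 + A·e^(−rt)) = K/2 → A·e^(−rt) = 1.
e^(−0.314t) = 1/33.203 = 0.0301179, so t = ln(33.203)/0.314 = 3.5026/0.314 = 11.155.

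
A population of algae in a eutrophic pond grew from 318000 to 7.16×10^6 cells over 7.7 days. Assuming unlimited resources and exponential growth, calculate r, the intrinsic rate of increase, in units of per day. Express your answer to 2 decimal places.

0.40 per day

From N(t) = N₀·e^(rt): e^(r·7.7) = 7.16×10^6/318000 = 22.516.
r·7.7 = ln(22.516) = 3.1142, so r = 3.1142/7.7 = 0.40444.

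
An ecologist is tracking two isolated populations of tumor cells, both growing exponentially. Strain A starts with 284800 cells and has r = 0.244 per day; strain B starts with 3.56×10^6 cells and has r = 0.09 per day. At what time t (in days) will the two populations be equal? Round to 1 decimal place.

16.4 days

Set 284800·e^(0.244t) = 3.56×10^6·e^(0.09t).
e^((0.244 − 0.09)t) = 3.56×10^6/284800 → e^(0.154·t) = 12.5.
0.154·t = ln(12.5) = 2.5257, so t = 2.5257/0.154 = 16.401.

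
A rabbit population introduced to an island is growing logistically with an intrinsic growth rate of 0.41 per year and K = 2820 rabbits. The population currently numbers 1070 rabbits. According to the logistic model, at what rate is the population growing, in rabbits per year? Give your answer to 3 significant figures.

272 rabbits per year

dN/dt = rN(1 − N/K) = 0.41 × 1070 × (1 − 1070/2820).
1 − 1070/2820 = 0.62057; dN/dt = 0.41 × 1070 × 0.62057 = 272.24.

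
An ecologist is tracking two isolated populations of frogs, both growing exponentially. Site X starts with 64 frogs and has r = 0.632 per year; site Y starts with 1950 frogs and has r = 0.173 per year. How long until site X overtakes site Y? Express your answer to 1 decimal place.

Set 64·e^(0.632t) = 1950·e^(0.173t).
e^((0.632 − 0.173)t) = 1950/64 → e^(0.459·t) = 30.469.
0.459·t = ln(30.469) = 3.4167, so t = 3.4167/0.459 = 7.4438.

7.4 years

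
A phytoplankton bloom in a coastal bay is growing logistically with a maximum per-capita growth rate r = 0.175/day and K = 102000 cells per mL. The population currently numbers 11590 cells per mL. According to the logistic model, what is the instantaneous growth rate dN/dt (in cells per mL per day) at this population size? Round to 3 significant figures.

1800 cells per mL per day

dN/dt = rN(1 − N/K) = 0.175 × 11590 × (1 − 11590/102000).
1 − 11590/102000 = 0.88637; dN/dt = 0.175 × 11590 × 0.88637 = 1797.8.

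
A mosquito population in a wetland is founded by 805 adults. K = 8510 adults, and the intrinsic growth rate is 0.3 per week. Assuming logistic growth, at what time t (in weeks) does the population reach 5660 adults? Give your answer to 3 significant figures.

A = (K − N₀)/N₀ = (8510 − 805)/805 = 9.5714.
Solve 8510/(1 + 9.5714·e^(−0.3t)) = 5660: 1 + 9.5714·e^(−0.3t) = 1.5035, so e^(−0.3t) = 0.052608.
−0.3·t = ln(0.052608) = -2.9449, so t = 2.9449/0.3 = 9.8163.

9.82 weeks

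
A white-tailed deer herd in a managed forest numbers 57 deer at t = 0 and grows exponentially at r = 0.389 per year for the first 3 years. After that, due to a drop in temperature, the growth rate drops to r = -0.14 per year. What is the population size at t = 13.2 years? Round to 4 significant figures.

Phase 1: N(3) = 57·e^(0.389×3) = 57·e^1.167 = 183.103.
Phase 2 runs for 13.2 − 3 = 10.2 years at r = -0.14.
N(13.2) = 183.103·e^(-0.14×10.2) = 183.103·e^-1.428 = 43.906.

43.91 deer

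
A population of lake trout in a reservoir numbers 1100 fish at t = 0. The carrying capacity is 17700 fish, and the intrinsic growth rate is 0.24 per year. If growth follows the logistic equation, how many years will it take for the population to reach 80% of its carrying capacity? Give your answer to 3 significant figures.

A = (K − N₀)/N₀ = (17700 − 1100)/1100 = 15.091.
Solve 17700/(1 + 15.091·e^(−0.24t)) = 14160: 1 + 15.091·e^(−0.24t) = 1.25, so e^(−0.24t) = 0.0165663.
−0.24·t = ln(0.0165663) = -4.1004, so t = 4.1004/0.24 = 17.085.

17.1 years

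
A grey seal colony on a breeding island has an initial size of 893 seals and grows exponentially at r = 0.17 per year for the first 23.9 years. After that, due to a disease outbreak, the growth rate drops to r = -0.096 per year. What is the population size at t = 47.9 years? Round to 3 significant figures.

Phase 1: N(23.9) = 893·e^(0.17×23.9) = 893·e^4.063 = 51926.6.
Phase 2 runs for 47.9 − 23.9 = 24 years at r = -0.096.
N(47.9) = 51926.6·e^(-0.096×24) = 51926.6·e^-2.304 = 5185.32.

5190 seals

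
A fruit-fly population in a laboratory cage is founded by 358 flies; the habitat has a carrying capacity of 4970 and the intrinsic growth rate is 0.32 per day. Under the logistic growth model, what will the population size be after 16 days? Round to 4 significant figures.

A = (K − N₀)/N₀ = (4970 − 358)/358 = 12.883.
N(t) = K/(1 + A·e^(−rt)) = 4970/(1 + 12.883×e^(−0.32×16)).
e^(−5.12) = 0.005976; denominator = 1 + 12.883×0.005976 = 1.077.
N = 4970/1.077 = 4614.73.

4615 flies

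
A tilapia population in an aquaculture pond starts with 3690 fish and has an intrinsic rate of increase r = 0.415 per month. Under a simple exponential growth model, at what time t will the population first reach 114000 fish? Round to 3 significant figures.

8.27 months

Set N₀·e^(rt) = 114000: e^(0.415·t) = 114000/3690 = 30.894.
0.415·t = ln(30.894) = 3.4306, so t = 3.4306/0.415 = 8.2664.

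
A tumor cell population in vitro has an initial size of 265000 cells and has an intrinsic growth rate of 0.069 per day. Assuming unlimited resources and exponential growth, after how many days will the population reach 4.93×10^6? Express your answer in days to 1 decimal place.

Set N₀·e^(rt) = 4.93×10^6: e^(0.069·t) = 4.93×10^6/265000 = 18.604.
0.069·t = ln(18.604) = 2.9234, so t = 2.9234/0.069 = 42.368.

42.4 days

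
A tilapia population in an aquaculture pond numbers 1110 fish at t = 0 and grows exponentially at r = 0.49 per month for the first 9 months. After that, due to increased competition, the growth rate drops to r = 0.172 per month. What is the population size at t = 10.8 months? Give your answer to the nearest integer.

124457 fish

Phase 1: N(9) = 1110·e^(0.49×9) = 1110·e^4.41 = 91319.1.
Phase 2 runs for 10.8 − 9 = 1.8 months at r = 0.172.
N(10.8) = 91319.1·e^(0.172×1.8) = 91319.1·e^0.3096 = 124457.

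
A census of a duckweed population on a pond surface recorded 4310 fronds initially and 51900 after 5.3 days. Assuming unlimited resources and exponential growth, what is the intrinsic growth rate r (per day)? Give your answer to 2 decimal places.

0.47 per day

From N(t) = N₀·e^(rt): e^(r·5.3) = 51900/4310 = 12.042.
r·5.3 = ln(12.042) = 2.4884, so r = 2.4884/5.3 = 0.46951.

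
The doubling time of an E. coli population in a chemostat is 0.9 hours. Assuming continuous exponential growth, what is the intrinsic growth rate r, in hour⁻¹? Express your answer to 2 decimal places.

r = ln(2)/t_d = 0.6931/0.9 = 0.77016.

0.77 per hour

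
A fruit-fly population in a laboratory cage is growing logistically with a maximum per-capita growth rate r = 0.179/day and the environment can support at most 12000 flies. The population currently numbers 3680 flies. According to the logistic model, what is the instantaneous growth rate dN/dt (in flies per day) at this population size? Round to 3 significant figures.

457 flies per day

dN/dt = rN(1 − N/K) = 0.179 × 3680 × (1 − 3680/12000).
1 − 3680/12000 = 0.69333; dN/dt = 0.179 × 3680 × 0.69333 = 456.71.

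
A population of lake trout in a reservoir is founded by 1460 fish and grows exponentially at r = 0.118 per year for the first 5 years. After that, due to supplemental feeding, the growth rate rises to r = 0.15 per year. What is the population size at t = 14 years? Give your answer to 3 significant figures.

10200 fish

Phase 1: N(5) = 1460·e^(0.118×5) = 1460·e^0.59 = 2633.82.
Phase 2 runs for 14 − 5 = 9 years at r = 0.15.
N(14) = 2633.82·e^(0.15×9) = 2633.82·e^1.35 = 10159.8.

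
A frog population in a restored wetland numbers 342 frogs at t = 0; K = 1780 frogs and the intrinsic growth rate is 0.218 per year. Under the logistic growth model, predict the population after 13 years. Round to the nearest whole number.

A = (K − N₀)/N₀ = (1780 − 342)/342 = 4.2047.
N(t) = K/(1 + A·e^(−rt)) = 1780/(1 + 4.2047×e^(−0.218×13)).
e^(−2.834) = 0.058777; denominator = 1 + 4.2047×0.058777 = 1.2471.
N = 1780/1.2471 = 1427.27.

1427 frogs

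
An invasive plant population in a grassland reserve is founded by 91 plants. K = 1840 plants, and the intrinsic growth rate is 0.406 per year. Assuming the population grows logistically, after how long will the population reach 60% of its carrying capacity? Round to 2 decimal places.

A = (K − N₀)/N₀ = (1840 − 91)/91 = 19.22.
Solve 1840/(1 + 19.22·e^(−0.406t)) = 1104: 1 + 19.22·e^(−0.406t) = 1.6667, so e^(−0.406t) = 0.0346865.
−0.406·t = ln(0.0346865) = -3.3614, so t = 3.3614/0.406 = 8.2793.

8.28 years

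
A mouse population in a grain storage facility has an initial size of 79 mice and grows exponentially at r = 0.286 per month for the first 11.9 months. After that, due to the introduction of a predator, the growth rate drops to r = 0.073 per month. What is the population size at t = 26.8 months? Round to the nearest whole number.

7048 mice

Phase 1: N(11.9) = 79·e^(0.286×11.9) = 79·e^3.403 = 2375.23.
Phase 2 runs for 26.8 − 11.9 = 14.9 months at r = 0.073.
N(26.8) = 2375.23·e^(0.073×14.9) = 2375.23·e^1.088 = 7048.34.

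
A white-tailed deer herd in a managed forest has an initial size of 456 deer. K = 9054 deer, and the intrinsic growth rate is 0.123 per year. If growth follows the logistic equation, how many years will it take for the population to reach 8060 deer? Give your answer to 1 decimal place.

A = (K − N₀)/N₀ = (9054 − 456)/456 = 18.855.
Solve 9054/(1 + 18.855·e^(−0.123t)) = 8060: 1 + 18.855·e^(−0.123t) = 1.1233, so e^(−0.123t) = 0.00654062.
−0.123·t = ln(0.00654062) = -5.0297, so t = 5.0297/0.123 = 40.892.

40.9 years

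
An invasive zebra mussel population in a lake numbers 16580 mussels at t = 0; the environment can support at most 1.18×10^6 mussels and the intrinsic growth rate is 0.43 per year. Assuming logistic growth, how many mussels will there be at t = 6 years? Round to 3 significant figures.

A = (K − N₀)/N₀ = (1.18×10^6 − 16580)/16580 = 70.17.
N(t) = K/(1 + A·e^(−rt)) = 1.18×10^6/(1 + 70.17×e^(−0.43×6)).
e^(−2.58) = 0.075774; denominator = 1 + 70.17×0.075774 = 6.3171.
N = 1.18×10^6/6.3171 = 186796.

187000 mussels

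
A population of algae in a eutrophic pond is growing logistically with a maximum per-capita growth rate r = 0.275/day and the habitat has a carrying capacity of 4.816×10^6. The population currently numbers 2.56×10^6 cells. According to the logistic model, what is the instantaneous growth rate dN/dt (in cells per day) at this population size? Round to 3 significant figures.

dN/dt = rN(1 − N/K) = 0.275 × 2.56×10^6 × (1 − 2.56×10^6/4.816×10^6).
1 − 2.56×10^6/4.816×10^6 = 0.46844; dN/dt = 0.275 × 2.56×10^6 × 0.46844 = 3.29781×10^5.

330000 cells per day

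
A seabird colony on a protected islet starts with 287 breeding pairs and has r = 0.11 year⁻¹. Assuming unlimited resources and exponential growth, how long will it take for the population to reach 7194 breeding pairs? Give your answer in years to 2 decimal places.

Set N₀·e^(rt) = 7194: e^(0.11·t) = 7194/287 = 25.066.
0.11·t = ln(25.066) = 3.2215, so t = 3.2215/0.11 = 29.287.

29.29 years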